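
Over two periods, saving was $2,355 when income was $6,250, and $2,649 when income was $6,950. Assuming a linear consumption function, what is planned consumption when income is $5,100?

C = 3228

MPS = ΔS/ΔY = (2649 − 2355)/(6950 − 6250) = 294/700 = 0.42
MPC = 1 − MPS = 0.58
Autonomous saving = 2355 − 0.42(6250) = -270, so a = 270
C = 270 + 0.58(5100) = 270 + 2958 = 3228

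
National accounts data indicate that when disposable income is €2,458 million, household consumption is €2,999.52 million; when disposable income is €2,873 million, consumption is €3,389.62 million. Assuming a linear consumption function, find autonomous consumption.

a = 689

MPC = ΔC/ΔY = (3389.62 − 2999.52)/(2873 − 2458) = 390.1/415 = 0.94
a = C − MPC·Y = 2999.52 − 0.94(2458) = 2999.52 − 2310.52 = 689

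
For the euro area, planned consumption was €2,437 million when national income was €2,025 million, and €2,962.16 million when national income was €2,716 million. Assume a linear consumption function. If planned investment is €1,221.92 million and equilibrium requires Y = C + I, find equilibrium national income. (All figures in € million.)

MPC = (2962.16 − 2437)/(2716 − 2025) = 525.16/691 = 0.76
a = 2437 − 0.76(2025) = 898
Equilibrium: Y = 898 + 0.76Y + 1221.92
0.24Y = 2119.92, so Y = 2119.92/0.24 = 8833

Y = 8833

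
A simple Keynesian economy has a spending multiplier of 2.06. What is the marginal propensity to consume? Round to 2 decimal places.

MPC = 0.51

k = 1/(1 − MPC), so 1 − MPC = 1/k = 1/2.06 = 0.4854
MPC = 1 − 0.4854 = 0.51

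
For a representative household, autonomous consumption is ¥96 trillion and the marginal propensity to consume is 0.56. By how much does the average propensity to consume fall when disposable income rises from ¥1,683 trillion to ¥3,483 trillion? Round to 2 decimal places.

ΔAPC = 0.03

At Y = 1683: C = 96 + 0.56(1683) = 1038.48, APC = 1038.48/1683 = 0.617
At Y = 3483: C = 2046.48, APC = 2046.48/3483 = 0.588
Fall in APC = 0.617 − 0.588 = 0.029 ≈ 0.03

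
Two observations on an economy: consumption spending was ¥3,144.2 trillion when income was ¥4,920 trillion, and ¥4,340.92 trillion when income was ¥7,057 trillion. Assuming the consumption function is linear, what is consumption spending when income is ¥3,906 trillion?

MPC = (4340.92 − 3144.2)/(7057 − 4920) = 1196.72/2137 = 0.56
a = 3144.2 − 0.56(4920) = 3144.2 − 2755.2 = 389
C = 389 + 0.56(3906) = 389 + 2187.36 = 2576.36

C = 2576.36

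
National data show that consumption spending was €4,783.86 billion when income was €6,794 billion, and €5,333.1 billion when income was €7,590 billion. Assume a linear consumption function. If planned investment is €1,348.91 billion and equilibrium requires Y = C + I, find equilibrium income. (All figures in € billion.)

MPC = (5333.1 − 4783.86)/(7590 − 6794) = 549.24/796 = 0.69
a = 4783.86 − 0.69(6794) = 96
Equilibrium: Y = 96 + 0.69Y + 1348.91
0.31Y = 1444.91, so Y = 1444.91/0.31 = 4661

Y = 4661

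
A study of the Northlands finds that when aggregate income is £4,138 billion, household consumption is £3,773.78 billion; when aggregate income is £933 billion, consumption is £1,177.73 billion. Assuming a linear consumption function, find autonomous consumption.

MPC = ΔC/ΔY = (3773.78 − 1177.73)/(4138 − 933) = 2596.05/3205 = 0.81
a = C − MPC·Y = 1177.73 − 0.81(933) = 1177.73 − 755.73 = 422

a = 422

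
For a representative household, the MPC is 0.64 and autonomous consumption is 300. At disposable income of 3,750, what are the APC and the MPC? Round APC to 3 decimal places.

MPC = 0.64 (the slope of the consumption function)
C = 300 + 0.64(3750) = 2700, so APC = 2700/3750 = 0.720

APC = 0.720; MPC = 0.64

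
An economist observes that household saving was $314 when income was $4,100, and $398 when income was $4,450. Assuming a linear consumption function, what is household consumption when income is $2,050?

MPS = ΔS/ΔY = (398 − 314)/(4450 − 4100) = 84/350 = 0.24
MPC = 1 − MPS = 0.76
Autonomous saving = 314 − 0.24(4100) = -670, so a = 670
C = 670 + 0.76(2050) = 670 + 1558 = 2228

C = 2228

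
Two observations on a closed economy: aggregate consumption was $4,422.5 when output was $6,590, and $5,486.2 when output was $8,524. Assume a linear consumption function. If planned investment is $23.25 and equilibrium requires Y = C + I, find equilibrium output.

MPC = (5486.2 − 4422.5)/(8524 − 6590) = 1063.7/1934 = 0.55
a = 4422.5 − 0.55(6590) = 798
Equilibrium: Y = 798 + 0.55Y + 23.25
0.45Y = 821.25, so Y = 821.25/0.45 = 1825

Y = 1825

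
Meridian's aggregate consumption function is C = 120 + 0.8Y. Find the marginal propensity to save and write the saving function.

MPS = 1 − MPC = 1 − 0.8 = 0.2
S = Y − C = -120 + 0.2Y

MPS = 0.2; S = -120 + 0.2Y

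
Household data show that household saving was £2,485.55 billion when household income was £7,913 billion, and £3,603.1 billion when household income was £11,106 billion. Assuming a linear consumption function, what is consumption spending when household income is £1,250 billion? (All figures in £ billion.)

C = 1096.5

MPS = ΔS/ΔY = (3603.1 − 2485.55)/(11106 − 7913) = 1117.55/3193 = 0.35
MPC = 1 − MPS = 0.65
Autonomous saving = 2485.55 − 0.35(7913) = -284, so a = 284
C = 284 + 0.65(1250) = 284 + 812.5 = 1096.5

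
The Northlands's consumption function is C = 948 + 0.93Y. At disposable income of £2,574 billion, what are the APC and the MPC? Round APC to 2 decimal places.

MPC = 0.93 (the slope of the consumption function)
C = 948 + 0.93(2574) = 3341.82, so APC = 3341.82/2574 = 1.30

APC = 1.30; MPC = 0.93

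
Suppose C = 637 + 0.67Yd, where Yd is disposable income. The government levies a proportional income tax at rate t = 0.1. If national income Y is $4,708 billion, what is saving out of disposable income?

S = 761.276

Yd = (1 − 0.1)(4708) = 0.9(4708) = 4237.2
C = 637 + 0.67(4237.2) = 637 + 2838.924 = 3475.924
S = Yd − C = 4237.2 − 3475.924 = 761.276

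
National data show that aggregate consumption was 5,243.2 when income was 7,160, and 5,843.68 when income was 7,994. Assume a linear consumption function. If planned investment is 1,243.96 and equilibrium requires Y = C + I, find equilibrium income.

Y = 4757

MPC = (5843.68 − 5243.2)/(7994 − 7160) = 600.48/834 = 0.72
a = 5243.2 − 0.72(7160) = 88
Equilibrium: Y = 88 + 0.72Y + 1243.96
0.28Y = 1331.96, so Y = 1331.96/0.28 = 4757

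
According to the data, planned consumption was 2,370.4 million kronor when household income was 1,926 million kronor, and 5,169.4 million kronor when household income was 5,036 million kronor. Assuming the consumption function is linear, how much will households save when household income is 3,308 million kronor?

S = -306.2

MPC = (5169.4 − 2370.4)/(5036 − 1926) = 2799/3110 = 0.9
a = 2370.4 − 0.9(1926) = 2370.4 − 1733.4 = 637
C = 637 + 0.9(3308) = 3614.2
S = 3308 − 3614.2 = -306.2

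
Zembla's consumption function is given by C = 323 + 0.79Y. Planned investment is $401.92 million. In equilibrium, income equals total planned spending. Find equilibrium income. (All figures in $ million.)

Y = C + I = 323 + 0.79Y + 401.92
Y − 0.79Y = 724.92
0.21Y = 724.92, so Y = 724.92/0.21 = 3452

Y = 3452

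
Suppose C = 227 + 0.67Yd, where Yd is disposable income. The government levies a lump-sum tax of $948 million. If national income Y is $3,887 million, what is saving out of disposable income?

Yd = Y − T = 3887 − 948 = 2939
C = 227 + 0.67(2939) = 227 + 1969.13 = 2196.13
S = Yd − C = 2939 − 2196.13 = 742.87

S = 742.87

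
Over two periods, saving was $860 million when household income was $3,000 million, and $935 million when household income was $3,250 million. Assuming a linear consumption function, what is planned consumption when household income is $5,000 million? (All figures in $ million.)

MPS = ΔS/ΔY = (935 − 860)/(3250 − 3000) = 75/250 = 0.3
MPC = 1 − MPS = 0.7
Autonomous saving = 860 − 0.3(3000) = -40, so a = 40
C = 40 + 0.7(5000) = 40 + 3500 = 3540

C = 3540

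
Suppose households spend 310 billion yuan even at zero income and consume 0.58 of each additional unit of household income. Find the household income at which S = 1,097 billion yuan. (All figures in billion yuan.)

Y = 3350

S = Y − C = -310 + 0.42Y
-310 + 0.42Y = 1097, so 0.42Y = 1407 and Y = 3350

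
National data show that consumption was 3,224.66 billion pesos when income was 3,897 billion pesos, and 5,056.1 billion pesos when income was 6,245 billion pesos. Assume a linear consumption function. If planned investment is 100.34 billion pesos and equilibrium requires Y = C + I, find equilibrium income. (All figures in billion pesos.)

MPC = (5056.1 − 3224.66)/(6245 − 3897) = 1831.44/2348 = 0.78
a = 3224.66 − 0.78(3897) = 185
Equilibrium: Y = 185 + 0.78Y + 100.34
0.22Y = 285.34, so Y = 285.34/0.22 = 1297

Y = 1297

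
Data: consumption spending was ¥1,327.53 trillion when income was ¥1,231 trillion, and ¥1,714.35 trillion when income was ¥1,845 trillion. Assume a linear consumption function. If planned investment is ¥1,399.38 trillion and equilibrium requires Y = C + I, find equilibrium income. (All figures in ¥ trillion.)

Y = 5274

MPC = (1714.35 − 1327.53)/(1845 − 1231) = 386.82/614 = 0.63
a = 1327.53 − 0.63(1231) = 552
Equilibrium: Y = 552 + 0.63Y + 1399.38
0.37Y = 1951.38, so Y = 1951.38/0.37 = 5274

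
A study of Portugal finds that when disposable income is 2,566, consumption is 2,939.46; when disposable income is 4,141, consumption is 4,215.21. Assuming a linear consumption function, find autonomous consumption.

MPC = ΔC/ΔY = (4215.21 − 2939.46)/(4141 − 2566) = 1275.75/1575 = 0.81
a = C − MPC·Y = 2939.46 − 0.81(2566) = 2939.46 − 2078.46 = 861

a = 861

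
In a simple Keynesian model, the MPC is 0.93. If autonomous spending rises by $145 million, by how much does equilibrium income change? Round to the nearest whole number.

The multiplier is 1/(1 − MPC) = 1/0.07.
ΔY = 145/0.07 = 2071.43 ≈ 2071

ΔY ≈ 2071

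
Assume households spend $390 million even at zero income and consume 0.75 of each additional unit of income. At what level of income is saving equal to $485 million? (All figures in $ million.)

S = Y − C = -390 + 0.25Y
-390 + 0.25Y = 485, so 0.25Y = 875 and Y = 3500

Y = 3500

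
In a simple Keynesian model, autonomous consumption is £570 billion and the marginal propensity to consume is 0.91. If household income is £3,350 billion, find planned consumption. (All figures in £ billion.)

C = 3618.5

C = 570 + 0.91(3350) = 570 + 3048.5 = 3618.5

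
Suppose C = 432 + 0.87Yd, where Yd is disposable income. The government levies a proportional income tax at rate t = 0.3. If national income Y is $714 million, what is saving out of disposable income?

Yd = (1 − 0.3)(714) = 0.7(714) = 499.8
C = 432 + 0.87(499.8) = 432 + 434.826 = 866.826
S = Yd − C = 499.8 − 866.826 = -367.026

S = -367.026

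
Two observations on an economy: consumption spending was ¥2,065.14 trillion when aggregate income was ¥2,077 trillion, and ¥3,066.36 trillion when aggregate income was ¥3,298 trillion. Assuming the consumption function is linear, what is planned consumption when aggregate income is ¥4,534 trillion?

MPC = (3066.36 − 2065.14)/(3298 − 2077) = 1001.22/1221 = 0.82
a = 2065.14 − 0.82(2077) = 2065.14 − 1703.14 = 362
C = 362 + 0.82(4534) = 362 + 3717.88 = 4079.88

C = 4079.88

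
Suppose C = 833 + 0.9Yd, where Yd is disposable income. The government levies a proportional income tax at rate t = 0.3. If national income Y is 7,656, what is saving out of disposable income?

S = -297.08

Yd = (1 − 0.3)(7656) = 0.7(7656) = 5359.2
C = 833 + 0.9(5359.2) = 833 + 4823.28 = 5656.28
S = Yd − C = 5359.2 − 5656.28 = -297.08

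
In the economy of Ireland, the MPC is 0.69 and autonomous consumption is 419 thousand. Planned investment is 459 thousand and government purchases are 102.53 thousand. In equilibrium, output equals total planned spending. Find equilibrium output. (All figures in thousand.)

Y = 3163

Y = C + I + G = 419 + 0.69Y + 459 + 102.53
Y − 0.69Y = 980.53
0.31Y = 980.53, so Y = 980.53/0.31 = 3163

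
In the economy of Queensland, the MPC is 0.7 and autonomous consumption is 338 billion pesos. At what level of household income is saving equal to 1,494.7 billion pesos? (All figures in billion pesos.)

S = Y − C = -338 + 0.3Y
-338 + 0.3Y = 1494.7, so 0.3Y = 1832.7 and Y = 6109

Y = 6109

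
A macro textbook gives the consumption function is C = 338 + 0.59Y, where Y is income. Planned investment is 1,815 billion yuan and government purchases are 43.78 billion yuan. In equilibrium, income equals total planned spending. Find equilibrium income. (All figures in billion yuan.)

Y = 5358

Y = C + I + G = 338 + 0.59Y + 1815 + 43.78
Y − 0.59Y = 2196.78
0.41Y = 2196.78, so Y = 2196.78/0.41 = 5358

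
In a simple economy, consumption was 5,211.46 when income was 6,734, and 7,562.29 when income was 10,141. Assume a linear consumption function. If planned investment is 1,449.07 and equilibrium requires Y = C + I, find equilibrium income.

MPC = (7562.29 − 5211.46)/(10141 − 6734) = 2350.83/3407 = 0.69
a = 5211.46 − 0.69(6734) = 565
Equilibrium: Y = 565 + 0.69Y + 1449.07
0.31Y = 2014.07, so Y = 2014.07/0.31 = 6497

Y = 6497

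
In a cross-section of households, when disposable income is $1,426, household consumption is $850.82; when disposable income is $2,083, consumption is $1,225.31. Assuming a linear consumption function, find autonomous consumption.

a = 38

MPC = ΔC/ΔY = (1225.31 − 850.82)/(2083 − 1426) = 374.49/657 = 0.57
a = C − MPC·Y = 850.82 − 0.57(1426) = 850.82 − 812.82 = 38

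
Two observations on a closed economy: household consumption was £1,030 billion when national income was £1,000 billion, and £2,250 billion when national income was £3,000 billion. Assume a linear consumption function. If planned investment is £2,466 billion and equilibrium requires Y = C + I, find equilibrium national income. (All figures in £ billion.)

MPC = (2250 − 1030)/(3000 − 1000) = 1220/2000 = 0.61
a = 1030 − 0.61(1000) = 420
Equilibrium: Y = 420 + 0.61Y + 2466
0.39Y = 2886, so Y = 2886/0.39 = 7400

Y = 7400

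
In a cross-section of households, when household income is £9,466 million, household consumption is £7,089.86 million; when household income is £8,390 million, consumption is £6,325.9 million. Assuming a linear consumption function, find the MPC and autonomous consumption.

MPC = 0.71; a = 369

MPC = ΔC/ΔY = (7089.86 − 6325.9)/(9466 − 8390) = 763.96/1076 = 0.71
a = C − MPC·Y = 6325.9 − 0.71(8390) = 6325.9 − 5956.9 = 369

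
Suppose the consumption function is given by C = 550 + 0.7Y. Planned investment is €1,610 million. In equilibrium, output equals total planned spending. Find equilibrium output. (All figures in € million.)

Y = C + I = 550 + 0.7Y + 1610
Y − 0.7Y = 2160
0.3Y = 2160, so Y = 2160/0.3 = 7200

Y = 7200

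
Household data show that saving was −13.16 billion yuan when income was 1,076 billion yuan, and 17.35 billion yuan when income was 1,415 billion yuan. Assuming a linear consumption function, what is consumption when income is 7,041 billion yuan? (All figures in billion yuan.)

MPS = ΔS/ΔY = (17.35 − (-13.16))/(1415 − 1076) = 30.51/339 = 0.09
MPC = 1 − MPS = 0.91
Autonomous saving = -13.16 − 0.09(1076) = -110, so a = 110
C = 110 + 0.91(7041) = 110 + 6407.31 = 6517.31

C = 6517.31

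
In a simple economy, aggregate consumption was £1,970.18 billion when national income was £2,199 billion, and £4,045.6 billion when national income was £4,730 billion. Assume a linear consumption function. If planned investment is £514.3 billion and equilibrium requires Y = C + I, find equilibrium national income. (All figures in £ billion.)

Y = 3785

MPC = (4045.6 − 1970.18)/(4730 − 2199) = 2075.42/2531 = 0.82
a = 1970.18 − 0.82(2199) = 167
Equilibrium: Y = 167 + 0.82Y + 514.3
0.18Y = 681.3, so Y = 681.3/0.18 = 3785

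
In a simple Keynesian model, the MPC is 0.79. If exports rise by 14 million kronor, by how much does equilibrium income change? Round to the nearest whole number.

ΔY ≈ 67

The multiplier is 1/(1 − MPC) = 1/0.21.
ΔY = 14/0.21 = 66.67 ≈ 67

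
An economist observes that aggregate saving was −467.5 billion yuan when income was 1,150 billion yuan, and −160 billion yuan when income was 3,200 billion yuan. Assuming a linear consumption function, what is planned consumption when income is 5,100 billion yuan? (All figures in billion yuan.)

MPS = ΔS/ΔY = (-160 − (-467.5))/(3200 − 1150) = 307.5/2050 = 0.15
MPC = 1 − MPS = 0.85
Autonomous saving = -467.5 − 0.15(1150) = -640, so a = 640
C = 640 + 0.85(5100) = 640 + 4335 = 4975

C = 4975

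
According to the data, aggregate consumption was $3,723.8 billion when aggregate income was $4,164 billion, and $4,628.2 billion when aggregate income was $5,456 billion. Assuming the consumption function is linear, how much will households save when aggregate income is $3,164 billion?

MPC = (4628.2 − 3723.8)/(5456 − 4164) = 904.4/1292 = 0.7
a = 3723.8 − 0.7(4164) = 3723.8 − 2914.8 = 809
C = 809 + 0.7(3164) = 3023.8
S = 3164 − 3023.8 = 140.2

S = 140.2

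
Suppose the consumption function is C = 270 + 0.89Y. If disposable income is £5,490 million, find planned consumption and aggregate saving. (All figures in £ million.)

C = 5156.1; S = 333.9

C = 270 + 0.89(5490) = 270 + 4886.1 = 5156.1
S = Y − C = 5490 − 5156.1 = 333.9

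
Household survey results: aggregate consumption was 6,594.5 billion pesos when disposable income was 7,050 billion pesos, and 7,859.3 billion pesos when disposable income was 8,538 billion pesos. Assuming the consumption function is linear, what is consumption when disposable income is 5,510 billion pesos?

C = 5285.5

MPC = (7859.3 − 6594.5)/(8538 − 7050) = 1264.8/1488 = 0.85
a = 6594.5 − 0.85(7050) = 6594.5 − 5992.5 = 602
C = 602 + 0.85(5510) = 602 + 4683.5 = 5285.5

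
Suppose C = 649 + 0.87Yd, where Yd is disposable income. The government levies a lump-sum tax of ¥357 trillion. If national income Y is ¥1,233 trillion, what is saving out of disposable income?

Yd = Y − T = 1233 − 357 = 876
C = 649 + 0.87(876) = 649 + 762.12 = 1411.12
S = Yd − C = 876 − 1411.12 = -535.12

S = -535.12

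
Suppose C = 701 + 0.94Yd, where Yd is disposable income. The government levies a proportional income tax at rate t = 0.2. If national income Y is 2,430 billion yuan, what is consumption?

Yd = (1 − 0.2)(2430) = 0.8(2430) = 1944
C = 701 + 0.94(1944) = 701 + 1827.36 = 2528.36

C = 2528.36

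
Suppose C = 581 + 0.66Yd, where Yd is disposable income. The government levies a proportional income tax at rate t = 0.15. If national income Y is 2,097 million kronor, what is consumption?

Yd = (1 − 0.15)(2097) = 0.85(2097) = 1782.45
C = 581 + 0.66(1782.45) = 581 + 1176.417 = 1757.417

C = 1757.417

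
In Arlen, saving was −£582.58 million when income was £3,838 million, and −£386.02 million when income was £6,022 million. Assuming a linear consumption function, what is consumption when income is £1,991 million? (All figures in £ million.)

MPS = ΔS/ΔY = (-386.02 − (-582.58))/(6022 − 3838) = 196.56/2184 = 0.09
MPC = 1 − MPS = 0.91
Autonomous saving = -582.58 − 0.09(3838) = -928, so a = 928
C = 928 + 0.91(1991) = 928 + 1811.81 = 2739.81

C = 2739.81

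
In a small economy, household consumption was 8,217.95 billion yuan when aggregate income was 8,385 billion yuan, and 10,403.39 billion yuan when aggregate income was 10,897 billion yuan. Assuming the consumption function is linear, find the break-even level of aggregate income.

Y = 7100

MPC = (10403.39 − 8217.95)/(10897 − 8385) = 2185.44/2512 = 0.87
a = 8217.95 − 0.87(8385) = 8217.95 − 7294.95 = 923
Break-even: Y = a/(1−MPC) = 923/0.13 = 7100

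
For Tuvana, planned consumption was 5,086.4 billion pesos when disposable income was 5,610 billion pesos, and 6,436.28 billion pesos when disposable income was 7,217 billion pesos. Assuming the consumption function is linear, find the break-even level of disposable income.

Y = 2337.5

MPC = (6436.28 − 5086.4)/(7217 − 5610) = 1349.88/1607 = 0.84
a = 5086.4 − 0.84(5610) = 5086.4 − 4712.4 = 374
Break-even: Y = a/(1−MPC) = 374/0.16 = 2337.5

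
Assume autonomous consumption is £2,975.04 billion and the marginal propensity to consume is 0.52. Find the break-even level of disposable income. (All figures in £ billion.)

Y = 6198

At break-even, C = Y: 2975.04 + 0.52Y = Y
0.48Y = 2975.04, so Y = 2975.04/0.48 = 6198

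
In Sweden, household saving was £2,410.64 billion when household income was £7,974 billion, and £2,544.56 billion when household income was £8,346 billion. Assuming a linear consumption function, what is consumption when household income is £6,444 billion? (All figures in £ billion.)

MPS = ΔS/ΔY = (2544.56 − 2410.64)/(8346 − 7974) = 133.92/372 = 0.36
MPC = 1 − MPS = 0.64
Autonomous saving = 2410.64 − 0.36(7974) = -460, so a = 460
C = 460 + 0.64(6444) = 460 + 4124.16 = 4584.16

C = 4584.16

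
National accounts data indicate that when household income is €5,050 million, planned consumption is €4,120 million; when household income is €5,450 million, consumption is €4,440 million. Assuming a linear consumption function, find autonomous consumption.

MPC = ΔC/ΔY = (4440 − 4120)/(5450 − 5050) = 320/400 = 0.8
a = C − MPC·Y = 4120 − 0.8(5050) = 4120 − 4040 = 80

a = 80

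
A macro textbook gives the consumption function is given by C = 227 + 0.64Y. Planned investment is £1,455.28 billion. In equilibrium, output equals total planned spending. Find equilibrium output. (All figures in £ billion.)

Y = C + I = 227 + 0.64Y + 1455.28
Y − 0.64Y = 1682.28
0.36Y = 1682.28, so Y = 1682.28/0.36 = 4673

Y = 4673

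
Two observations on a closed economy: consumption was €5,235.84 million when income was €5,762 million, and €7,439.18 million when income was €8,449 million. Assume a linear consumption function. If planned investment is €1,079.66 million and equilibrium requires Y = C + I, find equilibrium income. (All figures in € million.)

MPC = (7439.18 − 5235.84)/(8449 − 5762) = 2203.34/2687 = 0.82
a = 5235.84 − 0.82(5762) = 511
Equilibrium: Y = 511 + 0.82Y + 1079.66
0.18Y = 1590.66, so Y = 1590.66/0.18 = 8837

Y = 8837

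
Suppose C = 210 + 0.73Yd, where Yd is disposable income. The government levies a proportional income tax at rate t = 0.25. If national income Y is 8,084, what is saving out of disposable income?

S = 1427.01

Yd = (1 − 0.25)(8084) = 0.75(8084) = 6063
C = 210 + 0.73(6063) = 210 + 4425.99 = 4635.99
S = Yd − C = 6063 − 4635.99 = 1427.01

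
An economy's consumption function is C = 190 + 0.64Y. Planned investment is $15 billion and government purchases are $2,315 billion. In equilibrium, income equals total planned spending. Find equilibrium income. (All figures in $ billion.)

Y = C + I + G = 190 + 0.64Y + 15 + 2315
Y − 0.64Y = 2520
0.36Y = 2520, so Y = 2520/0.36 = 7000

Y = 7000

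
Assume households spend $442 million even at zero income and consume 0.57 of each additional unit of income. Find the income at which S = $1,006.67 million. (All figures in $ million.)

S = Y − C = -442 + 0.43Y
-442 + 0.43Y = 1006.67, so 0.43Y = 1448.67 and Y = 3369

Y = 3369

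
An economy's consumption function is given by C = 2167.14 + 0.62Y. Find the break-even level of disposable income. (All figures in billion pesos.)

Y = 5703

At break-even, C = Y: 2167.14 + 0.62Y = Y
0.38Y = 2167.14, so Y = 2167.14/0.38 = 5703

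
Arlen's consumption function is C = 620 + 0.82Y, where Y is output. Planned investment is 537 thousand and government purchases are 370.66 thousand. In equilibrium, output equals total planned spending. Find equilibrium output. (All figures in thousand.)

Y = 8487

Y = C + I + G = 620 + 0.82Y + 537 + 370.66
Y − 0.82Y = 1527.66
0.18Y = 1527.66, so Y = 1527.66/0.18 = 8487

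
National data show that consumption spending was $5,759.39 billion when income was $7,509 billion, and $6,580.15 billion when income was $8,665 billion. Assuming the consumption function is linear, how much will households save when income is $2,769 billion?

S = 375.01

MPC = (6580.15 − 5759.39)/(8665 − 7509) = 820.76/1156 = 0.71
a = 5759.39 − 0.71(7509) = 5759.39 − 5331.39 = 428
C = 428 + 0.71(2769) = 2393.99
S = 2769 − 2393.99 = 375.01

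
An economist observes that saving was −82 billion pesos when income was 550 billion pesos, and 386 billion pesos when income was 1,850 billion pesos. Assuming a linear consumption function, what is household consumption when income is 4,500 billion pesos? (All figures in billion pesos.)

C = 3160

MPS = ΔS/ΔY = (386 − (-82))/(1850 − 550) = 468/1300 = 0.36
MPC = 1 − MPS = 0.64
Autonomous saving = -82 − 0.36(550) = -280, so a = 280
C = 280 + 0.64(4500) = 280 + 2880 = 3160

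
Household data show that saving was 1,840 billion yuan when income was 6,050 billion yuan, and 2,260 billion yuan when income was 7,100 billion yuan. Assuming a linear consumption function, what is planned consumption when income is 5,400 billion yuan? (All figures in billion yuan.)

MPS = ΔS/ΔY = (2260 − 1840)/(7100 − 6050) = 420/1050 = 0.4
MPC = 1 − MPS = 0.6
Autonomous saving = 1840 − 0.4(6050) = -580, so a = 580
C = 580 + 0.6(5400) = 580 + 3240 = 3820

C = 3820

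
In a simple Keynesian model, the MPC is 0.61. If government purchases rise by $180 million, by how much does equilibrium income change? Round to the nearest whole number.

ΔY ≈ 462

The multiplier is 1/(1 − MPC) = 1/0.39.
ΔY = 180/0.39 = 461.54 ≈ 462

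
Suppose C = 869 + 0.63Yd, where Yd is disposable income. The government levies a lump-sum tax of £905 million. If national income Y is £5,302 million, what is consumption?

Yd = Y − T = 5302 − 905 = 4397
C = 869 + 0.63(4397) = 869 + 2770.11 = 3639.11

C = 3639.11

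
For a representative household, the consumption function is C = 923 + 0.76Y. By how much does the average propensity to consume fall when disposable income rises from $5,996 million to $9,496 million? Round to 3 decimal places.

ΔAPC = 0.057

At Y = 5996: C = 923 + 0.76(5996) = 5479.96, APC = 5479.96/5996 = 0.9139
At Y = 9496: C = 8139.96, APC = 8139.96/9496 = 0.8572
Fall in APC = 0.9139 − 0.8572 = 0.0567 ≈ 0.057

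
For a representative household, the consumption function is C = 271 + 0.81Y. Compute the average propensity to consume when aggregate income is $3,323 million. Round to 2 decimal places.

C = 271 + 0.81(3323) = 2962.63
APC = C/Y = 2962.63/3323 = 0.89

APC = 0.89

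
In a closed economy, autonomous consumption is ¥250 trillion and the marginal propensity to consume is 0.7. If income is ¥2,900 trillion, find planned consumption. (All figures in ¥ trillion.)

C = 2280

C = 250 + 0.7(2900) = 250 + 2030 = 2280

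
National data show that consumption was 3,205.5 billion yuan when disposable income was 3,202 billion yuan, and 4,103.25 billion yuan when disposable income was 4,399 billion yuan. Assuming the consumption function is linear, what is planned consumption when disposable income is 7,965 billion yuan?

C = 6777.75

MPC = (4103.25 − 3205.5)/(4399 − 3202) = 897.75/1197 = 0.75
a = 3205.5 − 0.75(3202) = 3205.5 − 2401.5 = 804
C = 804 + 0.75(7965) = 804 + 5973.75 = 6777.75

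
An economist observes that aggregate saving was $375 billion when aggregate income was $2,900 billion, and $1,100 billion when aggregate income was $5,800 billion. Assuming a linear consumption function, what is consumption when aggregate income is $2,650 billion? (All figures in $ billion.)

MPS = ΔS/ΔY = (1100 − 375)/(5800 − 2900) = 725/2900 = 0.25
MPC = 1 − MPS = 0.75
Autonomous saving = 375 − 0.25(2900) = -350, so a = 350
C = 350 + 0.75(2650) = 350 + 1987.5 = 2337.5

C = 2337.5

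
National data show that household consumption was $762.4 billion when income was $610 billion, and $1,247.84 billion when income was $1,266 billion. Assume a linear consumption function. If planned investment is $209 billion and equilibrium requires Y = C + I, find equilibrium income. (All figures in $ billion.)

Y = 2000

MPC = (1247.84 − 762.4)/(1266 − 610) = 485.44/656 = 0.74
a = 762.4 − 0.74(610) = 311
Equilibrium: Y = 311 + 0.74Y + 209
0.26Y = 520, so Y = 520/0.26 = 2000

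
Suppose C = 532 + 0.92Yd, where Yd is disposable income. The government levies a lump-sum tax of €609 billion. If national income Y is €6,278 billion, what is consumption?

C = 5747.48

Yd = Y − T = 6278 − 609 = 5669
C = 532 + 0.92(5669) = 532 + 5215.48 = 5747.48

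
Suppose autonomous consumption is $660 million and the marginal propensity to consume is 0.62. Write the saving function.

S = Y − C = Y − (660 + 0.62Y) = -660 + (1 − 0.62)Y

S = -660 + 0.38Y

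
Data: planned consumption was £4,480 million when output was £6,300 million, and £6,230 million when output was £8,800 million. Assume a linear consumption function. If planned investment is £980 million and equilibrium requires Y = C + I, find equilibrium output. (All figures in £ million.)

MPC = (6230 − 4480)/(8800 − 6300) = 1750/2500 = 0.7
a = 4480 − 0.7(6300) = 70
Equilibrium: Y = 70 + 0.7Y + 980
0.3Y = 1050, so Y = 1050/0.3 = 3500

Y = 3500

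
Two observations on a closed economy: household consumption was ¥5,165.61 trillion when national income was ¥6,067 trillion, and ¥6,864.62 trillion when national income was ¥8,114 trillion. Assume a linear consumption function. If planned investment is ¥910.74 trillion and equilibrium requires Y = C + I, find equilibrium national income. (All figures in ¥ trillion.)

MPC = (6864.62 − 5165.61)/(8114 − 6067) = 1699.01/2047 = 0.83
a = 5165.61 − 0.83(6067) = 130
Equilibrium: Y = 130 + 0.83Y + 910.74
0.17Y = 1040.74, so Y = 1040.74/0.17 = 6122

Y = 6122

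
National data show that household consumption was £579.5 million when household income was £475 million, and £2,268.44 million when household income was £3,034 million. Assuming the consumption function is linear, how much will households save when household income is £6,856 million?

MPC = (2268.44 − 579.5)/(3034 − 475) = 1688.94/2559 = 0.66
a = 579.5 − 0.66(475) = 579.5 − 313.5 = 266
C = 266 + 0.66(6856) = 4790.96
S = 6856 − 4790.96 = 2065.04

S = 2065.04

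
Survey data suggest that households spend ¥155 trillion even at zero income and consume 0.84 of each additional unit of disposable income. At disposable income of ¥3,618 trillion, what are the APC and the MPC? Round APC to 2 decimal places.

APC = 0.88; MPC = 0.84

MPC = 0.84 (the slope of the consumption function)
C = 155 + 0.84(3618) = 3194.12, so APC = 3194.12/3618 = 0.88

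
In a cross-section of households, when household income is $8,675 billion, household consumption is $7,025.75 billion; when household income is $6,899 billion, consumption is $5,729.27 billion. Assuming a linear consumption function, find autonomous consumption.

a = 693

MPC = ΔC/ΔY = (7025.75 − 5729.27)/(8675 − 6899) = 1296.48/1776 = 0.73
a = C − MPC·Y = 5729.27 − 0.73(6899) = 5729.27 − 5036.27 = 693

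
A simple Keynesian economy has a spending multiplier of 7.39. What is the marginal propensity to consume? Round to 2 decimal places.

k = 1/(1 − MPC), so 1 − MPC = 1/k = 1/7.39 = 0.1353
MPC = 1 − 0.1353 = 0.86

MPC = 0.86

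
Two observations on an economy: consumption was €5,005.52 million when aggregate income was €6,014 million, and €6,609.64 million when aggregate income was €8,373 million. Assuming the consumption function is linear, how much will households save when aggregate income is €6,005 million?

MPC = (6609.64 − 5005.52)/(8373 − 6014) = 1604.12/2359 = 0.68
a = 5005.52 − 0.68(6014) = 5005.52 − 4089.52 = 916
C = 916 + 0.68(6005) = 4999.4
S = 6005 − 4999.4 = 1005.6

S = 1005.6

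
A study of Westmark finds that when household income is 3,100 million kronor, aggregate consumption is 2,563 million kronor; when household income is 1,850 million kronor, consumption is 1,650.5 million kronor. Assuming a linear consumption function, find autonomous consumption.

MPC = ΔC/ΔY = (2563 − 1650.5)/(3100 − 1850) = 912.5/1250 = 0.73
a = C − MPC·Y = 1650.5 − 0.73(1850) = 1650.5 − 1350.5 = 300

a = 300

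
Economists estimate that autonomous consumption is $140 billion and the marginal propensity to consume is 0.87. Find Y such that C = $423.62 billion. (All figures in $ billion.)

Y = 326

140 + 0.87Y = 423.62
0.87Y = 283.62, so Y = 283.62/0.87 = 326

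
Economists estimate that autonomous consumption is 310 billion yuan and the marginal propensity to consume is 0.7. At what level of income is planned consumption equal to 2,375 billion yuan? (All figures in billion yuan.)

Y = 2950

310 + 0.7Y = 2375
0.7Y = 2065, so Y = 2065/0.7 = 2950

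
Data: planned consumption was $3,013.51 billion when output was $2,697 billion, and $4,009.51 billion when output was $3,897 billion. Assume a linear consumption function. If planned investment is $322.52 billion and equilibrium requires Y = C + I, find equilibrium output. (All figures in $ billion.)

Y = 6456

MPC = (4009.51 − 3013.51)/(3897 − 2697) = 996/1200 = 0.83
a = 3013.51 − 0.83(2697) = 775
Equilibrium: Y = 775 + 0.83Y + 322.52
0.17Y = 1097.52, so Y = 1097.52/0.17 = 6456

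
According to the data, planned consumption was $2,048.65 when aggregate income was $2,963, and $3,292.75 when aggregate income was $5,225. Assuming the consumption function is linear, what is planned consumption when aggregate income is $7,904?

MPC = (3292.75 − 2048.65)/(5225 − 2963) = 1244.1/2262 = 0.55
a = 2048.65 − 0.55(2963) = 2048.65 − 1629.65 = 419
C = 419 + 0.55(7904) = 419 + 4347.2 = 4766.2

C = 4766.2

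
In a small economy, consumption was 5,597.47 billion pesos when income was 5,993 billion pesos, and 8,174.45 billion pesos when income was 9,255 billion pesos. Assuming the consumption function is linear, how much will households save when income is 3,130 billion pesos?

MPC = (8174.45 − 5597.47)/(9255 − 5993) = 2576.98/3262 = 0.79
a = 5597.47 − 0.79(5993) = 5597.47 − 4734.47 = 863
C = 863 + 0.79(3130) = 3335.7
S = 3130 − 3335.7 = -205.7

S = -205.7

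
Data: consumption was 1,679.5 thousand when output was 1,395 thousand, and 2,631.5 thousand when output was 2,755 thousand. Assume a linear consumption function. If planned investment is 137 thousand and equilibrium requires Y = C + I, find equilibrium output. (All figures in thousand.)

MPC = (2631.5 − 1679.5)/(2755 − 1395) = 952/1360 = 0.7
a = 1679.5 − 0.7(1395) = 703
Equilibrium: Y = 703 + 0.7Y + 137
0.3Y = 840, so Y = 840/0.3 = 2800

Y = 2800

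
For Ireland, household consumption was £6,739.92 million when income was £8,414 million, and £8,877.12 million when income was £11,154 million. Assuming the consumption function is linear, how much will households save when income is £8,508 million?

S = 1694.76

MPC = (8877.12 − 6739.92)/(11154 − 8414) = 2137.2/2740 = 0.78
a = 6739.92 − 0.78(8414) = 6739.92 − 6562.92 = 177
C = 177 + 0.78(8508) = 6813.24
S = 8508 − 6813.24 = 1694.76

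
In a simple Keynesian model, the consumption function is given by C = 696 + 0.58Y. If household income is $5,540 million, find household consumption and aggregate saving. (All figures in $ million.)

C = 3909.2; S = 1630.8

C = 696 + 0.58(5540) = 696 + 3213.2 = 3909.2
S = Y − C = 5540 − 3909.2 = 1630.8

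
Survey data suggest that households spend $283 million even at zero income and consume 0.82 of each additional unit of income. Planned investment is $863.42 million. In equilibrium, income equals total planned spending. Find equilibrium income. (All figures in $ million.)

Y = 6369

Y = C + I = 283 + 0.82Y + 863.42
Y − 0.82Y = 1146.42
0.18Y = 1146.42, so Y = 1146.42/0.18 = 6369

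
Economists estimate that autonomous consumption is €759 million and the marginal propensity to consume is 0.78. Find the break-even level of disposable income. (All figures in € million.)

At break-even, C = Y: 759 + 0.78Y = Y
0.22Y = 759, so Y = 759/0.22 = 3450

Y = 3450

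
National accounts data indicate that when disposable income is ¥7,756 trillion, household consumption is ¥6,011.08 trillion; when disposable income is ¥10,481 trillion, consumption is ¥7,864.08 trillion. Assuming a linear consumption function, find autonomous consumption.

MPC = ΔC/ΔY = (7864.08 − 6011.08)/(10481 − 7756) = 1853/2725 = 0.68
a = C − MPC·Y = 6011.08 − 0.68(7756) = 6011.08 − 5274.08 = 737

a = 737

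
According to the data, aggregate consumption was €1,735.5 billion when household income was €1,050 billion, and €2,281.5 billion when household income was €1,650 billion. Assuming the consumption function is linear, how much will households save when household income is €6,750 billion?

MPC = (2281.5 − 1735.5)/(1650 − 1050) = 546/600 = 0.91
a = 1735.5 − 0.91(1050) = 1735.5 − 955.5 = 780
C = 780 + 0.91(6750) = 6922.5
S = 6750 − 6922.5 = -172.5

S = -172.5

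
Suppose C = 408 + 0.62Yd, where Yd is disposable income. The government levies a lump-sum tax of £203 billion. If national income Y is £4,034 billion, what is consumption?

C = 2783.22

Yd = Y − T = 4034 − 203 = 3831
C = 408 + 0.62(3831) = 408 + 2375.22 = 2783.22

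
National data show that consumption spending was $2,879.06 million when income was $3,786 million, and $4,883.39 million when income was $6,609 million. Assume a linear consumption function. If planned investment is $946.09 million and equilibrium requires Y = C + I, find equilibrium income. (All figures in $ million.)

MPC = (4883.39 − 2879.06)/(6609 − 3786) = 2004.33/2823 = 0.71
a = 2879.06 − 0.71(3786) = 191
Equilibrium: Y = 191 + 0.71Y + 946.09
0.29Y = 1137.09, so Y = 1137.09/0.29 = 3921

Y = 3921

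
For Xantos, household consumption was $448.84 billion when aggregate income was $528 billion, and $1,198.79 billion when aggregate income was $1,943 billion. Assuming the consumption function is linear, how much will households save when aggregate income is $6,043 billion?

S = 2671.21

MPC = (1198.79 − 448.84)/(1943 − 528) = 749.95/1415 = 0.53
a = 448.84 − 0.53(528) = 448.84 − 279.84 = 169
C = 169 + 0.53(6043) = 3371.79
S = 6043 − 3371.79 = 2671.21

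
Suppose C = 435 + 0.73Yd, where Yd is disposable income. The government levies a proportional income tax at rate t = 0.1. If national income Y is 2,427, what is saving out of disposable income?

S = 154.761

Yd = (1 − 0.1)(2427) = 0.9(2427) = 2184.3
C = 435 + 0.73(2184.3) = 435 + 1594.539 = 2029.539
S = Yd − C = 2184.3 − 2029.539 = 154.761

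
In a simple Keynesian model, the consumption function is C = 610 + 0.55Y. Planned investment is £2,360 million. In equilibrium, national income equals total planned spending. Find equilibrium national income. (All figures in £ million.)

Y = 6600

Y = C + I = 610 + 0.55Y + 2360
Y − 0.55Y = 2970
0.45Y = 2970, so Y = 2970/0.45 = 6600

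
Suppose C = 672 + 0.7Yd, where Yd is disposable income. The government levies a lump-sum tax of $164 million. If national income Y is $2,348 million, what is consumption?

C = 2200.8

Yd = Y − T = 2348 − 164 = 2184
C = 672 + 0.7(2184) = 672 + 1528.8 = 2200.8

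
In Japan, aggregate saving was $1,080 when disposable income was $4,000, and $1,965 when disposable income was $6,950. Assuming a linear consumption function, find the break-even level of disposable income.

MPS = ΔS/ΔY = (1965 − 1080)/(6950 − 4000) = 885/2950 = 0.3
MPC = 1 − MPS = 0.7
From S(4000) = 1080: −a + 0.3(4000) = 1080, so a = 1200 − 1080 = 120
Break-even (S = 0): Y = a/MPS = 120/0.3 = 400

Y = 400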